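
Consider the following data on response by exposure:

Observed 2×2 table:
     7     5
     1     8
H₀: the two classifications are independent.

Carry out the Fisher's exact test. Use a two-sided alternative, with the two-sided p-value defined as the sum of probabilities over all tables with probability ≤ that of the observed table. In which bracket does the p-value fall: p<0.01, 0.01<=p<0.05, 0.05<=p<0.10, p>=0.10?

Margins: r₁=12, r₂=9, c₁=8, c₂=13, n=21
p_obs = C(12,7)·C(9,1)/C(21,8); sum pmf over tables with pmf ≤ p_obs
p-value (two-sided) = 0.06687
→ bracket: 0.05<=p<0.10

p-value bracket: 0.05<=p<0.10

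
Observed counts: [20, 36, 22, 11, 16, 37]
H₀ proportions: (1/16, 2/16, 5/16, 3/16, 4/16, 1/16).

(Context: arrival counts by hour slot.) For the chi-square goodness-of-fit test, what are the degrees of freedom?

degrees of freedom = 5

df = k − 1 = 6 − 1 = 5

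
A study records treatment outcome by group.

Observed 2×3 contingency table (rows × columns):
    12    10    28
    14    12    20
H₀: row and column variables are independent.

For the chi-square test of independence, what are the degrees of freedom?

df = (r−1)(c−1) = (2−1)·(3−1) = 2

degrees of freedom = 2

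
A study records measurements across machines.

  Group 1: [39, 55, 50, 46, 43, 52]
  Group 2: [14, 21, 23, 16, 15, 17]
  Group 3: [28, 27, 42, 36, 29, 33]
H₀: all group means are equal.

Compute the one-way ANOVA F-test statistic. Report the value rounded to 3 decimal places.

Group means [47.50, 17.67, 32.50], grand mean 32.556
SSB = Σnᵢ(x̄ᵢ−x̄)² = 2670.111; SSW = ΣΣ(x−x̄ᵢ)² = 406.333
MSB = 2670.111/2 = 1335.0556; MSW = 406.333/15 = 27.0889
F = MSB/MSW = 49.2842
df = (2, 15)

test statistic = 49.284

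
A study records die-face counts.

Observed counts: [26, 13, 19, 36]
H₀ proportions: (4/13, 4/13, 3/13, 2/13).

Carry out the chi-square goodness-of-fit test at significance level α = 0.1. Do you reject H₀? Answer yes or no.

reject H₀: yes

n = 94; E_i = n·p_i = [28.92, 28.92, 21.69, 14.46]
χ² = (26−28.92)²/28.92 + (13−28.92)²/28.92 + (19−21.69)²/21.69 + (36−14.46)²/14.46 = 41.4743
df = 3
p-value (upper-tail) = 0.00000
At α=0.1: p < α → reject H₀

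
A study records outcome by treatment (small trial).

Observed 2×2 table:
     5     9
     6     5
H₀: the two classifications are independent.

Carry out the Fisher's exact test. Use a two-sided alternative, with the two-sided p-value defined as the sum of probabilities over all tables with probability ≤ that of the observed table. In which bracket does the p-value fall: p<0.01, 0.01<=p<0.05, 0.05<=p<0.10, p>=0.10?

p-value bracket: p>=0.10

Margins: r₁=14, r₂=11, c₁=11, c₂=14, n=25
p_obs = C(14,5)·C(11,6)/C(25,11); sum pmf over tables with pmf ≤ p_obs
p-value (two-sided) = 0.43466
→ bracket: p>=0.10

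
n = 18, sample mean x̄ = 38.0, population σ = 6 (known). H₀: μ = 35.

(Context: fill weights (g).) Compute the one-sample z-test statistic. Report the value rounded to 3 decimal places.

SE = σ/√n = 6/√18 = 1.4142
z = (x̄−μ₀)/SE = (38.0−35)/1.4142 = 2.1213

test statistic = 2.121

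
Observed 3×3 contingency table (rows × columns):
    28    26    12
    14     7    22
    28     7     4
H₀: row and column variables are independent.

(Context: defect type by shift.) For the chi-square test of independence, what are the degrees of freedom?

degrees of freedom = 4

df = (r−1)(c−1) = (3−1)·(3−1) = 4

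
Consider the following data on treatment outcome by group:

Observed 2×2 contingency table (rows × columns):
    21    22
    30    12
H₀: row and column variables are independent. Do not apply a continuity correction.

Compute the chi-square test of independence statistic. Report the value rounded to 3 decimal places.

Row totals [43, 42], col totals [51, 34], n=85
χ² = (21−25.80)²/25.80 + (22−17.20)²/17.20 + (30−25.20)²/25.20 + (12−16.80)²/16.80 = 4.5183
df = 1

test statistic = 4.518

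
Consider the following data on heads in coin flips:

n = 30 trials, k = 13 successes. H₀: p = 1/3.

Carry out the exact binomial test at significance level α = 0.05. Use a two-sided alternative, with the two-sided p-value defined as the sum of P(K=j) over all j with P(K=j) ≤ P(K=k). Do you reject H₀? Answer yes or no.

Exact binomial: n=30, k=13, p₀=1/3=0.3333
P(X=j) = C(n,j)·p₀^j·(1−p₀)^(n−j); p = Σ P(X=j) over j with P(X=j) ≤ P(X=13)
p-value (two-sided) = 0.24985
At α=0.05: p ≥ α → fail to reject H₀

reject H₀: no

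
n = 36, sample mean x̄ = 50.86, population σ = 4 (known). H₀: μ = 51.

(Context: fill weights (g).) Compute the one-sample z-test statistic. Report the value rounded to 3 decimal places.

SE = σ/√n = 4/√36 = 0.6667
z = (x̄−μ₀)/SE = (50.86−51)/0.6667 = -0.2100

test statistic = -0.210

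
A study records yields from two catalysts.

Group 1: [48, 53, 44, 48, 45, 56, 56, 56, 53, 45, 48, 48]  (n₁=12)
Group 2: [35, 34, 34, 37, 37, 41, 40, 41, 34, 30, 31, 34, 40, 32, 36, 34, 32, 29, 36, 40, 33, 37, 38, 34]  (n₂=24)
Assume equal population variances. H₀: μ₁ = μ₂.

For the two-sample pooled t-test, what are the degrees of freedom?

df = n₁ + n₂ − 2 = 12 + 24 − 2 = 34

degrees of freedom = 34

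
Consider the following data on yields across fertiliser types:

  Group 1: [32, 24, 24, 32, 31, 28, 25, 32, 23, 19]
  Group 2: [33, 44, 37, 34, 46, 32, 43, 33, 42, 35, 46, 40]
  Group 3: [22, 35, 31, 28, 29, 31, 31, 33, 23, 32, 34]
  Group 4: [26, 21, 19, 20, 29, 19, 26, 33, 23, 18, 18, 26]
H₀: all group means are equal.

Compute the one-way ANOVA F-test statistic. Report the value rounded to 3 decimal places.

test statistic = 22.774

Group means [27.00, 38.75, 29.91, 23.17], grand mean 29.822
SSB = Σnᵢ(x̄ᵢ−x̄)² = 1567.752; SSW = ΣΣ(x−x̄ᵢ)² = 940.826
MSB = 1567.752/3 = 522.5840; MSW = 940.826/41 = 22.9470
F = MSB/MSW = 22.7736
df = (3, 41)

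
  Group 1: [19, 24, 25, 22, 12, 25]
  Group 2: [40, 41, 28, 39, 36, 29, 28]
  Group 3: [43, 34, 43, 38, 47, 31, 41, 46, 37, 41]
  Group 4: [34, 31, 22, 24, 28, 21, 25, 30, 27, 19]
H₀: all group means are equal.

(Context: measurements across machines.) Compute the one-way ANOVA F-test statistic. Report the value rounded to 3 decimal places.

test statistic = 21.531

Group means [21.17, 34.43, 40.10, 26.10], grand mean 31.212
SSB = Σnᵢ(x̄ᵢ−x̄)² = 1729.168; SSW = ΣΣ(x−x̄ᵢ)² = 776.348
MSB = 1729.168/3 = 576.3892; MSW = 776.348/29 = 26.7706
F = MSB/MSW = 21.5307
df = (3, 29)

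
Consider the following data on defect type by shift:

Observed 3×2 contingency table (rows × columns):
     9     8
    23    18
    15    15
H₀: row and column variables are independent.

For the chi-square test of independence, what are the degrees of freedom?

degrees of freedom = 2

df = (r−1)(c−1) = (3−1)·(2−1) = 2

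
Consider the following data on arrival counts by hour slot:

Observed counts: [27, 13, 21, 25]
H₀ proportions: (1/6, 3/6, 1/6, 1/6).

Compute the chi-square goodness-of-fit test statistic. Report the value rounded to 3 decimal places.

test statistic = 43.163

n = 86; E_i = n·p_i = [14.33, 43.00, 14.33, 14.33]
χ² = (27−14.33)²/14.33 + (13−43.00)²/43.00 + (21−14.33)²/14.33 + (25−14.33)²/14.33 = 43.1628
df = 3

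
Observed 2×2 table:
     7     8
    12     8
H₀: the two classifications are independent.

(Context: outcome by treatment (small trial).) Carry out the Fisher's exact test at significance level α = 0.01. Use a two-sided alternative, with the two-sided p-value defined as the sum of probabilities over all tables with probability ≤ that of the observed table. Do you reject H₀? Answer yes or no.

reject H₀: no

Margins: r₁=15, r₂=20, c₁=19, c₂=16, n=35
p_obs = C(15,7)·C(20,12)/C(35,19); sum pmf over tables with pmf ≤ p_obs
p-value (two-sided) = 0.50602
At α=0.01: p ≥ α → fail to reject H₀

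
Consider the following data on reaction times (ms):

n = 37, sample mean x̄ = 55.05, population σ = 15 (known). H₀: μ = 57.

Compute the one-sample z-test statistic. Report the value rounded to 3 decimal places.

test statistic = -0.791

SE = σ/√n = 15/√37 = 2.4660
z = (x̄−μ₀)/SE = (55.05−57)/2.4660 = -0.7908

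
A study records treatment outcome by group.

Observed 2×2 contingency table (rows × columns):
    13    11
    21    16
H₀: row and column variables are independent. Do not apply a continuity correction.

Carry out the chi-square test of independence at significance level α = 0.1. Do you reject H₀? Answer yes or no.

Row totals [24, 37], col totals [34, 27], n=61
χ² = (13−13.38)²/13.38 + (11−10.62)²/10.62 + (21−20.62)²/20.62 + (16−16.38)²/16.38 = 0.0396
df = 1
p-value (upper-tail) = 0.84229
At α=0.1: p ≥ α → fail to reject H₀

reject H₀: no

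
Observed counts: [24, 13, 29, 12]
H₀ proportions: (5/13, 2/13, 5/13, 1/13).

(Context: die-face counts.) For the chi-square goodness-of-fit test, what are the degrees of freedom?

degrees of freedom = 3

df = k − 1 = 4 − 1 = 3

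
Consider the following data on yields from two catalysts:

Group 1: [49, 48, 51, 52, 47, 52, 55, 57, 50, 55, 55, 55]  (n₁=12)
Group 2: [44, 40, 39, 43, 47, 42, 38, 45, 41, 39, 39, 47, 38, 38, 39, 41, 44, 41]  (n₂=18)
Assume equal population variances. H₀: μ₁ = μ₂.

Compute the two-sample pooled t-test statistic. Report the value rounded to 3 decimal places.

test statistic = 9.349

x̄₁=52.167, s₁=3.243, n₁=12
x̄₂=41.389, s₂=2.993, n₂=18
s_p² = [11·3.243² + 17·2.993²]/28 = 9.5694
SE = √(s_p²·(1/12+1/18)) = 1.1529
t = (52.167−41.389)/1.1529 = 9.3487
df = 28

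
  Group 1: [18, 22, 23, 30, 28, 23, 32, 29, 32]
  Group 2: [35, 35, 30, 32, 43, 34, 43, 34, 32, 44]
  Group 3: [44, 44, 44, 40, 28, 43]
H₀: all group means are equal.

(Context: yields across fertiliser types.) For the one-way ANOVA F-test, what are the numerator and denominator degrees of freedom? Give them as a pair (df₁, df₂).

k = 3 groups, N = 25 total
df = (k−1, N−k) = (3−1, 25−3) = (2, 22)

degrees of freedom = [2, 22]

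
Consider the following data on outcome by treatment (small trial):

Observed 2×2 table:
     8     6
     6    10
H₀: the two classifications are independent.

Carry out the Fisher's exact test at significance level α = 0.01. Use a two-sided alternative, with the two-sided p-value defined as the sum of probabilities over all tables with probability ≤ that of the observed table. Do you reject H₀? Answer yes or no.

reject H₀: no

Margins: r₁=14, r₂=16, c₁=14, c₂=16, n=30
p_obs = C(14,8)·C(16,6)/C(30,14); sum pmf over tables with pmf ≤ p_obs
p-value (two-sided) = 0.46425
At α=0.01: p ≥ α → fail to reject H₀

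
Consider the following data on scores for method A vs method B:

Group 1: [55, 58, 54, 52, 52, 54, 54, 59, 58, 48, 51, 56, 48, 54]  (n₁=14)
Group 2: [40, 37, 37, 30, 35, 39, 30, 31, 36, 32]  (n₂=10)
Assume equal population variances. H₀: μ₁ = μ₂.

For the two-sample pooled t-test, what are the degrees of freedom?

df = n₁ + n₂ − 2 = 14 + 10 − 2 = 22

degrees of freedom = 22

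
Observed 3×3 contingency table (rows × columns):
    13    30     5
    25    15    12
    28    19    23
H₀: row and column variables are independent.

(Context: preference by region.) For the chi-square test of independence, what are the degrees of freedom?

degrees of freedom = 4

df = (r−1)(c−1) = (3−1)·(3−1) = 4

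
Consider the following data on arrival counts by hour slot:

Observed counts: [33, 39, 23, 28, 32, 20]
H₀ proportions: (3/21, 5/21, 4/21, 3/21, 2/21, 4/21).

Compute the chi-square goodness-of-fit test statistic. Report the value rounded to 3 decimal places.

n = 175; E_i = n·p_i = [25.00, 41.67, 33.33, 25.00, 16.67, 33.33]
χ² = (33−25.00)²/25.00 + (39−41.67)²/41.67 + (23−33.33)²/33.33 + (28−25.00)²/25.00 + (32−16.67)²/16.67 + (20−33.33)²/33.33 = 25.7340
df = 5

test statistic = 25.734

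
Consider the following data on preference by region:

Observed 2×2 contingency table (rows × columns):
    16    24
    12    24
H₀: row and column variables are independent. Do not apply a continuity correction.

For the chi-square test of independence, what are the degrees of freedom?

degrees of freedom = 1

df = (r−1)(c−1) = (2−1)·(2−1) = 1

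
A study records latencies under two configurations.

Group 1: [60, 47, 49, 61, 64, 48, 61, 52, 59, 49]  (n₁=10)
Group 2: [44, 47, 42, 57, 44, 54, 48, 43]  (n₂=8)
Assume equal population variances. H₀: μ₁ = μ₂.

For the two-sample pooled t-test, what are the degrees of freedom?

df = n₁ + n₂ − 2 = 10 + 8 − 2 = 16

degrees of freedom = 16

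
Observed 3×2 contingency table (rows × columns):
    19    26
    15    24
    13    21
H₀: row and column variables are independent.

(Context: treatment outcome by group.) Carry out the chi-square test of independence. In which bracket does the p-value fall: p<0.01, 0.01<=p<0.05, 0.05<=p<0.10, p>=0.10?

Row totals [45, 39, 34], col totals [47, 71], n=118
χ² = (19−17.92)²/17.92 + (26−27.08)²/27.08 + (15−15.53)²/15.53 + (24−23.47)²/23.47 + (13−13.54)²/13.54 + (21−20.46)²/20.46 = 0.1740
df = 2
p-value (upper-tail) = 0.91667
→ bracket: p>=0.10

p-value bracket: p>=0.10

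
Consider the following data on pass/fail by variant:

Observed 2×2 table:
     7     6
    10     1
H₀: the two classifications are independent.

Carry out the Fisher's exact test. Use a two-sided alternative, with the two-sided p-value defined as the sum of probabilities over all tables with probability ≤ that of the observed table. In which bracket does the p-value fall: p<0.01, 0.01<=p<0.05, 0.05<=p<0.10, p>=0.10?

Margins: r₁=13, r₂=11, c₁=17, c₂=7, n=24
p_obs = C(13,7)·C(11,10)/C(24,17); sum pmf over tables with pmf ≤ p_obs
p-value (two-sided) = 0.07780
→ bracket: 0.05<=p<0.10

p-value bracket: 0.05<=p<0.10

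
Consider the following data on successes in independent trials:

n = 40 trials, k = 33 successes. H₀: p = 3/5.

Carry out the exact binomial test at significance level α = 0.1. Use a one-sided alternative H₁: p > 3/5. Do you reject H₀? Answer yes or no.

reject H₀: yes

Exact binomial: n=40, k=33, p₀=3/5=0.6000
P(X≥33) from Σ C(n,i)·p₀^i·(1−p₀)^(n−i)
p-value (one-sided, H₁ greater) = 0.00205
At α=0.1: p < α → reject H₀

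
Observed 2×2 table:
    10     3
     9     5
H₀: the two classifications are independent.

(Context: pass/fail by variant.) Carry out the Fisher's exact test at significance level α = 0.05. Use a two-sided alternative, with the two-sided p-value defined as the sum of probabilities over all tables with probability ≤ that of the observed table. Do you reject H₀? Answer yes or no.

Margins: r₁=13, r₂=14, c₁=19, c₂=8, n=27
p_obs = C(13,10)·C(14,9)/C(27,19); sum pmf over tables with pmf ≤ p_obs
p-value (two-sided) = 0.67762
At α=0.05: p ≥ α → fail to reject H₀

reject H₀: no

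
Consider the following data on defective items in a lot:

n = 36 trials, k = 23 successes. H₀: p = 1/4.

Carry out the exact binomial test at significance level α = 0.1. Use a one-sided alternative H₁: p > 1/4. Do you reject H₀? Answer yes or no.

Exact binomial: n=36, k=23, p₀=1/4=0.2500
P(X≥23) from Σ C(n,i)·p₀^i·(1−p₀)^(n−i)
p-value (one-sided, H₁ greater) = 0.00000
At α=0.1: p < α → reject H₀

reject H₀: yes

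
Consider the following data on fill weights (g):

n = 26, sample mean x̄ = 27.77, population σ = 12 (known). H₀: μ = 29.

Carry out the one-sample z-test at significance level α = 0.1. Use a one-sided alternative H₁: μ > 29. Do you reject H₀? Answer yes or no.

SE = σ/√n = 12/√26 = 2.3534
z = (x̄−μ₀)/SE = (27.77−29)/2.3534 = -0.5226
p-value (one-sided, H₁ greater) = 0.69939
At α=0.1: p ≥ α → fail to reject H₀

reject H₀: no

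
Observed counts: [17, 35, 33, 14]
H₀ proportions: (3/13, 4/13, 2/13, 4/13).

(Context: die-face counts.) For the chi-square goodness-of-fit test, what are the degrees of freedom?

df = k − 1 = 4 − 1 = 3

degrees of freedom = 3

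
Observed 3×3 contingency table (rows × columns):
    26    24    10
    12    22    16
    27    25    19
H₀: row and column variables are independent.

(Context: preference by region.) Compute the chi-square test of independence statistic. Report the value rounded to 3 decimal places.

Row totals [60, 50, 71], col totals [65, 71, 45], n=181
χ² = (26−21.55)²/21.55 + (24−23.54)²/23.54 + (10−14.92)²/14.92 + (12−17.96)²/17.96 + (22−19.61)²/19.61 + (16−12.43)²/12.43 + (27−25.50)²/25.50 + (25−27.85)²/27.85 + (19−17.65)²/17.65 = 6.3243
df = 4

test statistic = 6.324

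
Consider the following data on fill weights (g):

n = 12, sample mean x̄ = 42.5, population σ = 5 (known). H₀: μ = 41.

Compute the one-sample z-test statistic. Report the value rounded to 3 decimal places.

test statistic = 1.039

SE = σ/√n = 5/√12 = 1.4434
z = (x̄−μ₀)/SE = (42.5−41)/1.4434 = 1.0392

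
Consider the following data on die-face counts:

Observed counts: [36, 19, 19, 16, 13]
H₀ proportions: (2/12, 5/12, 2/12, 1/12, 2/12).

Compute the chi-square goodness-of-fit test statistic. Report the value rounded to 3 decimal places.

test statistic = 41.606

n = 103; E_i = n·p_i = [17.17, 42.92, 17.17, 8.58, 17.17]
χ² = (36−17.17)²/17.17 + (19−42.92)²/42.92 + (19−17.17)²/17.17 + (16−8.58)²/8.58 + (13−17.17)²/17.17 = 41.6058
df = 4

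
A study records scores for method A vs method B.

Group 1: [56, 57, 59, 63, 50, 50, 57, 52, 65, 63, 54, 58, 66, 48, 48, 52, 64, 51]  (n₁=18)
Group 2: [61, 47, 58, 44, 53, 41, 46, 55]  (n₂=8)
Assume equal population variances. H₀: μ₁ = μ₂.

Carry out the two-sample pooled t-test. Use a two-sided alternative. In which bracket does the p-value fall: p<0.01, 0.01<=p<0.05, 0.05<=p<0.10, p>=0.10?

p-value bracket: 0.01<=p<0.05

x̄₁=56.278, s₁=6.027, n₁=18
x̄₂=50.625, s₂=7.150, n₂=8
s_p² = [17·6.027² + 7·7.150²]/24 = 40.6453
SE = √(s_p²·(1/18+1/8)) = 2.7090
t = (56.278−50.625)/2.7090 = 2.0867
df = 24
p-value (two-sided) = 0.04772
→ bracket: 0.01<=p<0.05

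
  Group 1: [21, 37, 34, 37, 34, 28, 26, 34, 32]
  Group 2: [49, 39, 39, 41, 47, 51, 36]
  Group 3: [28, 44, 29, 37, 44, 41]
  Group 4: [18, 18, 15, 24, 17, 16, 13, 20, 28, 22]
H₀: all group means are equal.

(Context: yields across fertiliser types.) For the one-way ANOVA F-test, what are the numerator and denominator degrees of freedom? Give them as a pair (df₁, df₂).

degrees of freedom = [3, 28]

k = 4 groups, N = 32 total
df = (k−1, N−k) = (4−1, 32−4) = (3, 28)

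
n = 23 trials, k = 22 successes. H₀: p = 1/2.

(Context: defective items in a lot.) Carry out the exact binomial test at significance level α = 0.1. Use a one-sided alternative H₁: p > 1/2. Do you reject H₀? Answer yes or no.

Exact binomial: n=23, k=22, p₀=1/2=0.5000
P(X≥22) from Σ C(n,i)·p₀^i·(1−p₀)^(n−i)
p-value (one-sided, H₁ greater) = 0.00000
At α=0.1: p < α → reject H₀

reject H₀: yes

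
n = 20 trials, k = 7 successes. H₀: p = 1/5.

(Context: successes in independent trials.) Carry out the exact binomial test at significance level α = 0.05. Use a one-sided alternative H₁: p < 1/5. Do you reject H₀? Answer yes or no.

reject H₀: no

Exact binomial: n=20, k=7, p₀=1/5=0.2000
P(X≤7) from Σ C(n,i)·p₀^i·(1−p₀)^(n−i)
p-value (one-sided, H₁ less) = 0.96786
At α=0.05: p ≥ α → fail to reject H₀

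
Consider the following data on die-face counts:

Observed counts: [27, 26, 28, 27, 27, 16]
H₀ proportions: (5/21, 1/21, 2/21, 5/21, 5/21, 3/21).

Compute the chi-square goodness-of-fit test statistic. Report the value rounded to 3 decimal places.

test statistic = 70.228

n = 151; E_i = n·p_i = [35.95, 7.19, 14.38, 35.95, 35.95, 21.57]
χ² = (27−35.95)²/35.95 + (26−7.19)²/7.19 + (28−14.38)²/14.38 + (27−35.95)²/35.95 + (27−35.95)²/35.95 + (16−21.57)²/21.57 = 70.2278
df = 5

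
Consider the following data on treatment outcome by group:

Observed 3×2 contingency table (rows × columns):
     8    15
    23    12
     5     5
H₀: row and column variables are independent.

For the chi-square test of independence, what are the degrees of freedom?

degrees of freedom = 2

df = (r−1)(c−1) = (3−1)·(2−1) = 2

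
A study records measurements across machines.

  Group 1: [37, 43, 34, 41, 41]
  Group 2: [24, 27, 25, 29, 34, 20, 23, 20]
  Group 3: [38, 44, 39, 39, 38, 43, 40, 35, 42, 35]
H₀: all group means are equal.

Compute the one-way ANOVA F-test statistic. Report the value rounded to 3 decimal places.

Group means [39.20, 25.25, 39.30], grand mean 34.391
SSB = Σnᵢ(x̄ᵢ−x̄)² = 1025.078; SSW = ΣΣ(x−x̄ᵢ)² = 292.400
MSB = 1025.078/2 = 512.5391; MSW = 292.400/20 = 14.6200
F = MSB/MSW = 35.0574
df = (2, 20)

test statistic = 35.057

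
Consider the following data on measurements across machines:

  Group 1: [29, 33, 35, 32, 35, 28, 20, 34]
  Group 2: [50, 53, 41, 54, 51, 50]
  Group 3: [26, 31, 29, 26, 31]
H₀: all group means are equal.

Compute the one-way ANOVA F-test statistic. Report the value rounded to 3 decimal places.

test statistic = 42.156

Group means [30.75, 49.83, 28.60], grand mean 36.211
SSB = Σnᵢ(x̄ᵢ−x̄)² = 1641.625; SSW = ΣΣ(x−x̄ᵢ)² = 311.533
MSB = 1641.625/2 = 820.8123; MSW = 311.533/16 = 19.4708
F = MSB/MSW = 42.1560
df = (2, 16)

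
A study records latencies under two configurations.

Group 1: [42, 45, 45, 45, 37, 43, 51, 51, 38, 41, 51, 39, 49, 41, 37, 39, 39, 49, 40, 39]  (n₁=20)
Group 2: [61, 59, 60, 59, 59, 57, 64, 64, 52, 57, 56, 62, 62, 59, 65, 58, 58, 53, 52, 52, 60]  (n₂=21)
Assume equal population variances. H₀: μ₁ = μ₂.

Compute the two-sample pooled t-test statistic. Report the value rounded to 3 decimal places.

test statistic = -11.203

x̄₁=43.050, s₁=4.893, n₁=20
x̄₂=58.524, s₂=3.919, n₂=21
s_p² = [19·4.893² + 20·3.919²]/39 = 19.5433
SE = √(s_p²·(1/20+1/21)) = 1.3812
t = (43.050−58.524)/1.3812 = -11.2029
df = 39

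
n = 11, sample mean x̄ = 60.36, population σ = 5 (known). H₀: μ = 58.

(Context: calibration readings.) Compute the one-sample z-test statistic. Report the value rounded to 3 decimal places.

test statistic = 1.565

SE = σ/√n = 5/√11 = 1.5076
z = (x̄−μ₀)/SE = (60.36−58)/1.5076 = 1.5654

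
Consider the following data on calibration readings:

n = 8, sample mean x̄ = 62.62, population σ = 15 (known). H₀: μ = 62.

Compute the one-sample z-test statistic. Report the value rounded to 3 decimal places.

SE = σ/√n = 15/√8 = 5.3033
z = (x̄−μ₀)/SE = (62.62−62)/5.3033 = 0.1169

test statistic = 0.117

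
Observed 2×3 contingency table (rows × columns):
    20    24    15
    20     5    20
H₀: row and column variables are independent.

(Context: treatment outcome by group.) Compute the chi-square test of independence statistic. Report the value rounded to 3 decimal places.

test statistic = 11.486

Row totals [59, 45], col totals [40, 29, 35], n=104
χ² = (20−22.69)²/22.69 + (24−16.45)²/16.45 + (15−19.86)²/19.86 + (20−17.31)²/17.31 + (5−12.55)²/12.55 + (20−15.14)²/15.14 = 11.4861
df = 2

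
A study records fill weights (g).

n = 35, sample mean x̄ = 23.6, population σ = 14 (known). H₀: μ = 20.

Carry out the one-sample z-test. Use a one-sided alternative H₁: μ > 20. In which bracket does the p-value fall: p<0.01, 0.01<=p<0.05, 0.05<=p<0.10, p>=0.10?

p-value bracket: 0.05<=p<0.10

SE = σ/√n = 14/√35 = 2.3664
z = (x̄−μ₀)/SE = (23.6−20)/2.3664 = 1.5213
p-value (one-sided, H₁ greater) = 0.06410
→ bracket: 0.05<=p<0.10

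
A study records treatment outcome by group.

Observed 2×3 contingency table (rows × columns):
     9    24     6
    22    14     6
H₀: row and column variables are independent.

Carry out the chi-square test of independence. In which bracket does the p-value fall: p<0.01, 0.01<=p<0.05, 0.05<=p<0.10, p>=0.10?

p-value bracket: 0.01<=p<0.05

Row totals [39, 42], col totals [31, 38, 12], n=81
χ² = (9−14.93)²/14.93 + (24−18.30)²/18.30 + (6−5.78)²/5.78 + (22−16.07)²/16.07 + (14−19.70)²/19.70 + (6−6.22)²/6.22 = 7.9830
df = 2
p-value (upper-tail) = 0.01847
→ bracket: 0.01<=p<0.05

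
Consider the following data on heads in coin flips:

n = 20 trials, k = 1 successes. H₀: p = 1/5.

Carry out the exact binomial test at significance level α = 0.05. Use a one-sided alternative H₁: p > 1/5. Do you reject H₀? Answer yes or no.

Exact binomial: n=20, k=1, p₀=1/5=0.2000
P(X≥1) from Σ C(n,i)·p₀^i·(1−p₀)^(n−i)
p-value (one-sided, H₁ greater) = 0.98847
At α=0.05: p ≥ α → fail to reject H₀

reject H₀: no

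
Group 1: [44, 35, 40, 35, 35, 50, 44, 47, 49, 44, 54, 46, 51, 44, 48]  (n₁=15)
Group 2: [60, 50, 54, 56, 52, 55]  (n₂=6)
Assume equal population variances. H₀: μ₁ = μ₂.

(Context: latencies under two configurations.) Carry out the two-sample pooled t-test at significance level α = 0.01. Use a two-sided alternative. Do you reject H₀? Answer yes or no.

reject H₀: yes

x̄₁=44.400, s₁=5.950, n₁=15
x̄₂=54.500, s₂=3.450, n₂=6
s_p² = [14·5.950² + 5·3.450²]/19 = 29.2158
SE = √(s_p²·(1/15+1/6)) = 2.6109
t = (44.400−54.500)/2.6109 = -3.8683
df = 19
p-value (two-sided) = 0.00104
At α=0.01: p < α → reject H₀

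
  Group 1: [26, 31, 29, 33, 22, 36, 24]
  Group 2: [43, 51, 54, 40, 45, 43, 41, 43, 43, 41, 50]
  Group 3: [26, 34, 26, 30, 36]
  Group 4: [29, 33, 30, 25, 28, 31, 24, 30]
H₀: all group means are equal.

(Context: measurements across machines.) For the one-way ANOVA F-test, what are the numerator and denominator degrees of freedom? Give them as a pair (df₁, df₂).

k = 4 groups, N = 31 total
df = (k−1, N−k) = (4−1, 31−4) = (3, 27)

degrees of freedom = [3, 27]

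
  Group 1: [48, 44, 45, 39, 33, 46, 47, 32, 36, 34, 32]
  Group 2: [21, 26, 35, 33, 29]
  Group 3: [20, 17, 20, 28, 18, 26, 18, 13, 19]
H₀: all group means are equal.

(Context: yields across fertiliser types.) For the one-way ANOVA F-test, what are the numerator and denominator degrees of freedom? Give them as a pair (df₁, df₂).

k = 3 groups, N = 25 total
df = (k−1, N−k) = (3−1, 25−3) = (2, 22)

degrees of freedom = [2, 22]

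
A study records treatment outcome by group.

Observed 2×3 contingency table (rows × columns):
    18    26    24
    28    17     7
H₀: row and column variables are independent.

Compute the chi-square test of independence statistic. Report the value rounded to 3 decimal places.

Row totals [68, 52], col totals [46, 43, 31], n=120
χ² = (18−26.07)²/26.07 + (26−24.37)²/24.37 + (24−17.57)²/17.57 + (28−19.93)²/19.93 + (17−18.63)²/18.63 + (7−13.43)²/13.43 = 11.4504
df = 2

test statistic = 11.450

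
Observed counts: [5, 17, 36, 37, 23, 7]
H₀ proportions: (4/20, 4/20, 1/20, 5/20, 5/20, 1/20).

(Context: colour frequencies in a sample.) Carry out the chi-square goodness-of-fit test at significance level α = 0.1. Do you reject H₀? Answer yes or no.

reject H₀: yes

n = 125; E_i = n·p_i = [25.00, 25.00, 6.25, 31.25, 31.25, 6.25]
χ² = (5−25.00)²/25.00 + (17−25.00)²/25.00 + (36−6.25)²/6.25 + (37−31.25)²/31.25 + (23−31.25)²/31.25 + (7−6.25)²/6.25 = 163.4960
df = 5
p-value (upper-tail) = 0.00000
At α=0.1: p < α → reject H₀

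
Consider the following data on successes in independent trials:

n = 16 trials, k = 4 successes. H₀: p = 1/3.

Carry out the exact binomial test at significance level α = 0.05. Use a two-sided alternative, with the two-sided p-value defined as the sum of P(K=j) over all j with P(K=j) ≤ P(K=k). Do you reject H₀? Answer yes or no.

Exact binomial: n=16, k=4, p₀=1/3=0.3333
P(X=j) = C(n,j)·p₀^j·(1−p₀)^(n−j); p = Σ P(X=j) over j with P(X=j) ≤ P(X=4)
p-value (two-sided) = 0.60169
At α=0.05: p ≥ α → fail to reject H₀

reject H₀: no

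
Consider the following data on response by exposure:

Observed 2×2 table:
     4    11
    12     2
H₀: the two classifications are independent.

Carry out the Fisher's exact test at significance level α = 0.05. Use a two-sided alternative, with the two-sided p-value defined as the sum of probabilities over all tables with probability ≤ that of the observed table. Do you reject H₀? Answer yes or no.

reject H₀: yes

Margins: r₁=15, r₂=14, c₁=16, c₂=13, n=29
p_obs = C(15,4)·C(14,12)/C(29,16); sum pmf over tables with pmf ≤ p_obs
p-value (two-sided) = 0.00251
At α=0.05: p < α → reject H₀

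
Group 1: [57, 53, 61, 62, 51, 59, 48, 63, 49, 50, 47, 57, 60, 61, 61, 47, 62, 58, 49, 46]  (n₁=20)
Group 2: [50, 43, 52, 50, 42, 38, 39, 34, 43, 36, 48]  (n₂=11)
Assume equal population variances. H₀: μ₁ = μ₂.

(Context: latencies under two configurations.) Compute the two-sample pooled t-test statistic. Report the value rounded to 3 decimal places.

test statistic = 5.184

x̄₁=55.050, s₁=6.083, n₁=20
x̄₂=43.182, s₂=6.129, n₂=11
s_p² = [19·6.083² + 10·6.129²]/29 = 37.1926
SE = √(s_p²·(1/20+1/11)) = 2.2893
t = (55.050−43.182)/2.2893 = 5.1843
df = 29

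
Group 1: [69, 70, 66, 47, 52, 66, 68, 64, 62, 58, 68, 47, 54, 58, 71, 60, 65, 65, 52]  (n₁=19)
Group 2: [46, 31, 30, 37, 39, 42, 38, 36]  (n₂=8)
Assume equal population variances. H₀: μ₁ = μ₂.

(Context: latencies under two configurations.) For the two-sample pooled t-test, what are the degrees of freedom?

df = n₁ + n₂ − 2 = 19 + 8 − 2 = 25

degrees of freedom = 25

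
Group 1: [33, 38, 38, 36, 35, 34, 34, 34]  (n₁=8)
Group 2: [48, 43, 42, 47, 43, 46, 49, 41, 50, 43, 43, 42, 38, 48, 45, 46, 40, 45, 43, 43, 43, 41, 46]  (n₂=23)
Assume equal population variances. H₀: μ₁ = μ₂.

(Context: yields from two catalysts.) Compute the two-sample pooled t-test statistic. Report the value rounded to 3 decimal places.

test statistic = -7.748

x̄₁=35.250, s₁=1.909, n₁=8
x̄₂=44.130, s₂=3.020, n₂=23
s_p² = [7·1.909² + 22·3.020²]/29 = 7.7969
SE = √(s_p²·(1/8+1/23)) = 1.1461
t = (35.250−44.130)/1.1461 = -7.7482
df = 29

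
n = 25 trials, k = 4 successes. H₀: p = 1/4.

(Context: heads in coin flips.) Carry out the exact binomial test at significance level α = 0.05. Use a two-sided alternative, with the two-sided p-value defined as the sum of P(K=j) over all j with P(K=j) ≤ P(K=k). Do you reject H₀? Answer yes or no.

Exact binomial: n=25, k=4, p₀=1/4=0.2500
P(X=j) = C(n,j)·p₀^j·(1−p₀)^(n−j); p = Σ P(X=j) over j with P(X=j) ≤ P(X=4)
p-value (two-sided) = 0.36318
At α=0.05: p ≥ α → fail to reject H₀

reject H₀: no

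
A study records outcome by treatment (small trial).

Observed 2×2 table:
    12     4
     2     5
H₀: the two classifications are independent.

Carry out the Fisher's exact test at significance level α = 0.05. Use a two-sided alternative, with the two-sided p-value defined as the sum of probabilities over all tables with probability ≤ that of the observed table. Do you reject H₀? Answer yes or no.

Margins: r₁=16, r₂=7, c₁=14, c₂=9, n=23
p_obs = C(16,12)·C(7,2)/C(23,14); sum pmf over tables with pmf ≤ p_obs
p-value (two-sided) = 0.06571
At α=0.05: p ≥ α → fail to reject H₀

reject H₀: no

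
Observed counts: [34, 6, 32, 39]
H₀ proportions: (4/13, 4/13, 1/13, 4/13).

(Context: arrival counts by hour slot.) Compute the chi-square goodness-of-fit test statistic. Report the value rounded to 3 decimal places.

n = 111; E_i = n·p_i = [34.15, 34.15, 8.54, 34.15]
χ² = (34−34.15)²/34.15 + (6−34.15)²/34.15 + (32−8.54)²/8.54 + (39−34.15)²/34.15 = 88.3626
df = 3

test statistic = 88.363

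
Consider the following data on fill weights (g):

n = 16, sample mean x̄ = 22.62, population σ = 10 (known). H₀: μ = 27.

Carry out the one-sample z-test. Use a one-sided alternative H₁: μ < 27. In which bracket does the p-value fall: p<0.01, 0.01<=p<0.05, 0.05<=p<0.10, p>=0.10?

p-value bracket: 0.01<=p<0.05

SE = σ/√n = 10/√16 = 2.5000
z = (x̄−μ₀)/SE = (22.62−27)/2.5000 = -1.7520
p-value (one-sided, H₁ less) = 0.03989
→ bracket: 0.01<=p<0.05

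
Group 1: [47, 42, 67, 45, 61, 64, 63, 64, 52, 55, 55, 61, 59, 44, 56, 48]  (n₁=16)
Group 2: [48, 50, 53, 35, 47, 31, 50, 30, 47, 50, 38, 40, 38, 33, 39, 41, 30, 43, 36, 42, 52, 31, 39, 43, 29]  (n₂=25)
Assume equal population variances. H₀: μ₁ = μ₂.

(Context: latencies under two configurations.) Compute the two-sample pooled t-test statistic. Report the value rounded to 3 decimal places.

x̄₁=55.188, s₁=8.043, n₁=16
x̄₂=40.600, s₂=7.561, n₂=25
s_p² = [15·8.043² + 24·7.561²]/39 = 60.0625
SE = √(s_p²·(1/16+1/25)) = 2.4812
t = (55.188−40.600)/2.4812 = 5.8792
df = 39

test statistic = 5.879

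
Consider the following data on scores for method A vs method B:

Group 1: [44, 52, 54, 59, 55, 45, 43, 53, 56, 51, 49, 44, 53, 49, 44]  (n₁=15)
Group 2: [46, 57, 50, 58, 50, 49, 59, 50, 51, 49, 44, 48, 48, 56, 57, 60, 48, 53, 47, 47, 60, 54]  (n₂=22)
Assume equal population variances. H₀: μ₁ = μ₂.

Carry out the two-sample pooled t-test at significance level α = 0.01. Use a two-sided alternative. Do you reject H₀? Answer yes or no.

reject H₀: no

x̄₁=50.067, s₁=5.106, n₁=15
x̄₂=51.864, s₂=4.941, n₂=22
s_p² = [14·5.106² + 21·4.941²]/35 = 25.0721
SE = √(s_p²·(1/15+1/22)) = 1.6766
t = (50.067−51.864)/1.6766 = -1.0718
df = 35
p-value (two-sided) = 0.29116
At α=0.01: p ≥ α → fail to reject H₀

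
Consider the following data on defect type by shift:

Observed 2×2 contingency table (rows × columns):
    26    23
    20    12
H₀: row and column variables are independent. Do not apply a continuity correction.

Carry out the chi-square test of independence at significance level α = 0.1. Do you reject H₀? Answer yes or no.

Row totals [49, 32], col totals [46, 35], n=81
χ² = (26−27.83)²/27.83 + (23−21.17)²/21.17 + (20−18.17)²/18.17 + (12−13.83)²/13.83 = 0.7028
df = 1
p-value (upper-tail) = 0.40184
At α=0.1: p ≥ α → fail to reject H₀

reject H₀: no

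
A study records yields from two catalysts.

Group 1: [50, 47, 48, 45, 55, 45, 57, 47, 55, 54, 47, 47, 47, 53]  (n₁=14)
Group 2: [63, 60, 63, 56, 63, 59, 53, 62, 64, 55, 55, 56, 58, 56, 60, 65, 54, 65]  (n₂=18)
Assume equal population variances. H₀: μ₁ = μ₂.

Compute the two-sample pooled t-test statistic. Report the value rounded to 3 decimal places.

test statistic = -6.538

x̄₁=49.786, s₁=4.136, n₁=14
x̄₂=59.278, s₂=4.026, n₂=18
s_p² = [13·4.136² + 17·4.026²]/30 = 16.5989
SE = √(s_p²·(1/14+1/18)) = 1.4518
t = (49.786−59.278)/1.4518 = -6.5380
df = 30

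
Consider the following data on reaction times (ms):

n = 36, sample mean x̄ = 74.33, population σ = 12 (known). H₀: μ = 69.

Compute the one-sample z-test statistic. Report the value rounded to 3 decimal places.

test statistic = 2.665

SE = σ/√n = 12/√36 = 2.0000
z = (x̄−μ₀)/SE = (74.33−69)/2.0000 = 2.6650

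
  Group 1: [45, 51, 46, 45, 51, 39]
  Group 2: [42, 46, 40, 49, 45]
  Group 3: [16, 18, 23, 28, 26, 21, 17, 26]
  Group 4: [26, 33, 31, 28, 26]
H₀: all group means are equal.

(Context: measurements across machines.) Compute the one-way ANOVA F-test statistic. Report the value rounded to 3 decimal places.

Group means [46.17, 44.40, 21.88, 28.80], grand mean 34.083
SSB = Σnᵢ(x̄ᵢ−x̄)² = 2740.125; SSW = ΣΣ(x−x̄ᵢ)² = 335.708
MSB = 2740.125/3 = 913.3750; MSW = 335.708/20 = 16.7854
F = MSB/MSW = 54.4148
df = (3, 20)

test statistic = 54.415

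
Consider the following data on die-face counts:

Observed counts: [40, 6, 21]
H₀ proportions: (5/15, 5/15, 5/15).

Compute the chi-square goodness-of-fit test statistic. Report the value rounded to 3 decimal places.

n = 67; E_i = n·p_i = [22.33, 22.33, 22.33]
χ² = (40−22.33)²/22.33 + (6−22.33)²/22.33 + (21−22.33)²/22.33 = 26.0000
df = 2

test statistic = 26.000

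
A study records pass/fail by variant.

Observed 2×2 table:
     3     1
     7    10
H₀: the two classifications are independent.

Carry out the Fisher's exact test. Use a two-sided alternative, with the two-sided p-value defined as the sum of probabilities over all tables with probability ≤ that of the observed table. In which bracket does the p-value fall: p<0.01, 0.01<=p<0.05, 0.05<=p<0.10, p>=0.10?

p-value bracket: p>=0.10

Margins: r₁=4, r₂=17, c₁=10, c₂=11, n=21
p_obs = C(4,3)·C(17,7)/C(21,10); sum pmf over tables with pmf ≤ p_obs
p-value (two-sided) = 0.31078
→ bracket: p>=0.10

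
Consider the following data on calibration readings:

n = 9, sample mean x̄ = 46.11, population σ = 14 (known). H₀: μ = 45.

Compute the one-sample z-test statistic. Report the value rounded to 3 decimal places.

SE = σ/√n = 14/√9 = 4.6667
z = (x̄−μ₀)/SE = (46.11−45)/4.6667 = 0.2379

test statistic = 0.238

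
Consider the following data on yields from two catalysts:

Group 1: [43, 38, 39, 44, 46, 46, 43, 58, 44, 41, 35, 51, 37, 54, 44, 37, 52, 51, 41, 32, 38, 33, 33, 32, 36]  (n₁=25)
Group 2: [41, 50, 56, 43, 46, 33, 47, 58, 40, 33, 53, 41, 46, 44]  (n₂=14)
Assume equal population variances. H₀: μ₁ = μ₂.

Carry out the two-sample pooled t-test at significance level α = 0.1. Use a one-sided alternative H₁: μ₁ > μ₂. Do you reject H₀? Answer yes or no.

x̄₁=41.920, s₁=7.211, n₁=25
x̄₂=45.071, s₂=7.519, n₂=14
s_p² = [24·7.211² + 13·7.519²]/37 = 53.5883
SE = √(s_p²·(1/25+1/14)) = 2.4436
t = (41.920−45.071)/2.4436 = -1.2897
df = 37
p-value (one-sided, H₁ greater) = 0.89741
At α=0.1: p ≥ α → fail to reject H₀

reject H₀: no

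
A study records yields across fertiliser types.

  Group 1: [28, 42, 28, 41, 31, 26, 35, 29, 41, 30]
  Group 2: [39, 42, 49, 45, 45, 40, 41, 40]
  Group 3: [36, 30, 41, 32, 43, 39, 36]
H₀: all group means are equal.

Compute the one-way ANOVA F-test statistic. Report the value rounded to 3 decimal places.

test statistic = 8.042

Group means [33.10, 42.62, 36.71], grand mean 37.160
SSB = Σnᵢ(x̄ᵢ−x̄)² = 405.156; SSW = ΣΣ(x−x̄ᵢ)² = 554.204
MSB = 405.156/2 = 202.5782; MSW = 554.204/22 = 25.1911
F = MSB/MSW = 8.0417
df = (2, 22)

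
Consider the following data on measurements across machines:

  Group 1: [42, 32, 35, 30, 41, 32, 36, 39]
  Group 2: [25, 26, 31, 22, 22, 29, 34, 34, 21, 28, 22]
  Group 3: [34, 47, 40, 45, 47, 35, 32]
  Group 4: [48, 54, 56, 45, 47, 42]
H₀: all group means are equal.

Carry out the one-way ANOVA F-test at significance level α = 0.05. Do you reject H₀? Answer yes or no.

reject H₀: yes

Group means [35.88, 26.73, 40.00, 48.67], grand mean 36.031
SSB = Σnᵢ(x̄ᵢ−x̄)² = 2020.579; SSW = ΣΣ(x−x̄ᵢ)² = 764.390
MSB = 2020.579/3 = 673.5262; MSW = 764.390/28 = 27.2996
F = MSB/MSW = 24.6716
df = (3, 28)
p-value (upper-tail) = 0.00000
At α=0.05: p < α → reject H₀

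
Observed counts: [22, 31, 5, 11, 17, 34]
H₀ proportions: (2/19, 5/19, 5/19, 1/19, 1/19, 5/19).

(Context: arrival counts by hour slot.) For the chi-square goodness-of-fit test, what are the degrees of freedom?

df = k − 1 = 6 − 1 = 5

degrees of freedom = 5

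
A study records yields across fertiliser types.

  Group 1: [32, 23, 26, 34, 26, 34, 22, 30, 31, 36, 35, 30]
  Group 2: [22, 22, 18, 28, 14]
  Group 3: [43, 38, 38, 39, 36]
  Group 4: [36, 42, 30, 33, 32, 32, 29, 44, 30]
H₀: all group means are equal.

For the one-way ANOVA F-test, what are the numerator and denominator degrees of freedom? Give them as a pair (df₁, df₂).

degrees of freedom = [3, 27]

k = 4 groups, N = 31 total
df = (k−1, N−k) = (4−1, 31−4) = (3, 27)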